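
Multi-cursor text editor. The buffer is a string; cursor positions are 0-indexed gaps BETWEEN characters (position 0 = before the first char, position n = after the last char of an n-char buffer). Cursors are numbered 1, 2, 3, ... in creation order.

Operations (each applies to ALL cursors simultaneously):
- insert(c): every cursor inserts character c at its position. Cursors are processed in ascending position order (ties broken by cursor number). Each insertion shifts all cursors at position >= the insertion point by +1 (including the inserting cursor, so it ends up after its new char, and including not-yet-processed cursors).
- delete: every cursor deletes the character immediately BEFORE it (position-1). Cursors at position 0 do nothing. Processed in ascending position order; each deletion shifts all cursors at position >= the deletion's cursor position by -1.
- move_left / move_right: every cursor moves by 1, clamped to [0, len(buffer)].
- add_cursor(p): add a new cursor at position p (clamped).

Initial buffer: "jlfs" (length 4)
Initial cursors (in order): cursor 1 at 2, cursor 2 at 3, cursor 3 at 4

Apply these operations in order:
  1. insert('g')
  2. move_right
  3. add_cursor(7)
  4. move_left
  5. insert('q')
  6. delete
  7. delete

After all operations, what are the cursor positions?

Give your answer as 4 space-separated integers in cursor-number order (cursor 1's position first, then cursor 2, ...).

After op 1 (insert('g')): buffer="jlgfgsg" (len 7), cursors c1@3 c2@5 c3@7, authorship ..1.2.3
After op 2 (move_right): buffer="jlgfgsg" (len 7), cursors c1@4 c2@6 c3@7, authorship ..1.2.3
After op 3 (add_cursor(7)): buffer="jlgfgsg" (len 7), cursors c1@4 c2@6 c3@7 c4@7, authorship ..1.2.3
After op 4 (move_left): buffer="jlgfgsg" (len 7), cursors c1@3 c2@5 c3@6 c4@6, authorship ..1.2.3
After op 5 (insert('q')): buffer="jlgqfgqsqqg" (len 11), cursors c1@4 c2@7 c3@10 c4@10, authorship ..11.22.343
After op 6 (delete): buffer="jlgfgsg" (len 7), cursors c1@3 c2@5 c3@6 c4@6, authorship ..1.2.3
After op 7 (delete): buffer="jlg" (len 3), cursors c1@2 c2@2 c3@2 c4@2, authorship ..3

Answer: 2 2 2 2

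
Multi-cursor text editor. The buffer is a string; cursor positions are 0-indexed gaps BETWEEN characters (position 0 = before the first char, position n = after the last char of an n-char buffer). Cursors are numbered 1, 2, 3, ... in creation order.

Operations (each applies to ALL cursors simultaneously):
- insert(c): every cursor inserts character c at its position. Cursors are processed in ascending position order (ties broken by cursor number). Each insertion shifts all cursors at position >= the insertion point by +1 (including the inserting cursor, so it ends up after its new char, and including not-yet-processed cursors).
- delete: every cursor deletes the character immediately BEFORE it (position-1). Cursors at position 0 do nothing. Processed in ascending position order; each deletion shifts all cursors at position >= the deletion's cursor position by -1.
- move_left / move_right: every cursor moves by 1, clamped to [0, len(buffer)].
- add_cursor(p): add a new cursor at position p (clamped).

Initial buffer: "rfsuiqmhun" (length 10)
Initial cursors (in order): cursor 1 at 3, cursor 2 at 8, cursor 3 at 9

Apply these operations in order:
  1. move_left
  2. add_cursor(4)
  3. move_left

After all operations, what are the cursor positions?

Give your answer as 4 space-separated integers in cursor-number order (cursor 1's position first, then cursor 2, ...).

Answer: 1 6 7 3

Derivation:
After op 1 (move_left): buffer="rfsuiqmhun" (len 10), cursors c1@2 c2@7 c3@8, authorship ..........
After op 2 (add_cursor(4)): buffer="rfsuiqmhun" (len 10), cursors c1@2 c4@4 c2@7 c3@8, authorship ..........
After op 3 (move_left): buffer="rfsuiqmhun" (len 10), cursors c1@1 c4@3 c2@6 c3@7, authorship ..........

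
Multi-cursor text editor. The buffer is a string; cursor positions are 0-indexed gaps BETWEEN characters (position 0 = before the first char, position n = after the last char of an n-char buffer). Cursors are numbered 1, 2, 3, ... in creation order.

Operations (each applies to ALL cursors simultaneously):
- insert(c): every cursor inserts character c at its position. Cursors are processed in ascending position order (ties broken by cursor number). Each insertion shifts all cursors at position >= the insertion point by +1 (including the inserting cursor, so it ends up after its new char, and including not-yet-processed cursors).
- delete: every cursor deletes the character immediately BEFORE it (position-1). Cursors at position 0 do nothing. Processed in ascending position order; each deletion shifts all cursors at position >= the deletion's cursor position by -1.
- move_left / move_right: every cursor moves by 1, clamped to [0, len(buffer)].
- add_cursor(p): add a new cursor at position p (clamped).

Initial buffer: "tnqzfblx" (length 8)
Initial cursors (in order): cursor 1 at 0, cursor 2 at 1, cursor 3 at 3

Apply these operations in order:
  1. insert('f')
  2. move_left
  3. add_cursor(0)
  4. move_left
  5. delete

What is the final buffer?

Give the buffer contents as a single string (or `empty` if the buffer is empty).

Answer: tfqfzfblx

Derivation:
After op 1 (insert('f')): buffer="ftfnqfzfblx" (len 11), cursors c1@1 c2@3 c3@6, authorship 1.2..3.....
After op 2 (move_left): buffer="ftfnqfzfblx" (len 11), cursors c1@0 c2@2 c3@5, authorship 1.2..3.....
After op 3 (add_cursor(0)): buffer="ftfnqfzfblx" (len 11), cursors c1@0 c4@0 c2@2 c3@5, authorship 1.2..3.....
After op 4 (move_left): buffer="ftfnqfzfblx" (len 11), cursors c1@0 c4@0 c2@1 c3@4, authorship 1.2..3.....
After op 5 (delete): buffer="tfqfzfblx" (len 9), cursors c1@0 c2@0 c4@0 c3@2, authorship .2.3.....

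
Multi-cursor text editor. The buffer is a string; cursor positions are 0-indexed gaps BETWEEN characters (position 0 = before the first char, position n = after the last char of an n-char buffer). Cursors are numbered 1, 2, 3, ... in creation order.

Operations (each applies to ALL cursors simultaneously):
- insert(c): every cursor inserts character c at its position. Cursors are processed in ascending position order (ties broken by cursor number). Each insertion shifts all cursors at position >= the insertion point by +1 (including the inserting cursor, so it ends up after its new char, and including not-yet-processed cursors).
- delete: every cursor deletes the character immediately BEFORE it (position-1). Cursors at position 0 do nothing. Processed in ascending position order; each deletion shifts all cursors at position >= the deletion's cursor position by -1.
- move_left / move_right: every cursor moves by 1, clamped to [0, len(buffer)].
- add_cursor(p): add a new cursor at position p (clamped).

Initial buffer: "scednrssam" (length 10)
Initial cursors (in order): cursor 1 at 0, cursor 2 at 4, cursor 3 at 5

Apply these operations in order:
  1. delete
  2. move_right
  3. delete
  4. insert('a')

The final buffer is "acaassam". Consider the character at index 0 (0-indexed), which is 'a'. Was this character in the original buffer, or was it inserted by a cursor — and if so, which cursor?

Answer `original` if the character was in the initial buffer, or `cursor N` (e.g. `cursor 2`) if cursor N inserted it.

After op 1 (delete): buffer="scerssam" (len 8), cursors c1@0 c2@3 c3@3, authorship ........
After op 2 (move_right): buffer="scerssam" (len 8), cursors c1@1 c2@4 c3@4, authorship ........
After op 3 (delete): buffer="cssam" (len 5), cursors c1@0 c2@1 c3@1, authorship .....
After op 4 (insert('a')): buffer="acaassam" (len 8), cursors c1@1 c2@4 c3@4, authorship 1.23....
Authorship (.=original, N=cursor N): 1 . 2 3 . . . .
Index 0: author = 1

Answer: cursor 1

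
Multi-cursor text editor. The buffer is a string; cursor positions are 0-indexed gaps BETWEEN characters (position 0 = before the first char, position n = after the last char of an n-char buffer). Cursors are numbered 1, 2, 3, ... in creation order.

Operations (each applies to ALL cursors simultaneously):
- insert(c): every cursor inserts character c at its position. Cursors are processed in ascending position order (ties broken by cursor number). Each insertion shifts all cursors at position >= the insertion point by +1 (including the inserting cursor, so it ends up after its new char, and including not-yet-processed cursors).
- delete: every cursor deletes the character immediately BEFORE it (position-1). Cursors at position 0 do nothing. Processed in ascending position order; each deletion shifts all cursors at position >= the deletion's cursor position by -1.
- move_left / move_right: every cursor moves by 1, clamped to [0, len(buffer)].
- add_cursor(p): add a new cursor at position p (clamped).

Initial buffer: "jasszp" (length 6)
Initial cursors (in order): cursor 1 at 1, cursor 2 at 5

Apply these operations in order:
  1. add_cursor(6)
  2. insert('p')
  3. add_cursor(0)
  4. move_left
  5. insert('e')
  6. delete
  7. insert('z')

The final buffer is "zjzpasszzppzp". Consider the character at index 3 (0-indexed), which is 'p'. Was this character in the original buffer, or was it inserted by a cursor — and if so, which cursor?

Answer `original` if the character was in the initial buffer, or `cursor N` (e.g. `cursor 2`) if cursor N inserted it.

Answer: cursor 1

Derivation:
After op 1 (add_cursor(6)): buffer="jasszp" (len 6), cursors c1@1 c2@5 c3@6, authorship ......
After op 2 (insert('p')): buffer="jpasszppp" (len 9), cursors c1@2 c2@7 c3@9, authorship .1....2.3
After op 3 (add_cursor(0)): buffer="jpasszppp" (len 9), cursors c4@0 c1@2 c2@7 c3@9, authorship .1....2.3
After op 4 (move_left): buffer="jpasszppp" (len 9), cursors c4@0 c1@1 c2@6 c3@8, authorship .1....2.3
After op 5 (insert('e')): buffer="ejepasszeppep" (len 13), cursors c4@1 c1@3 c2@9 c3@12, authorship 4.11....22.33
After op 6 (delete): buffer="jpasszppp" (len 9), cursors c4@0 c1@1 c2@6 c3@8, authorship .1....2.3
After op 7 (insert('z')): buffer="zjzpasszzppzp" (len 13), cursors c4@1 c1@3 c2@9 c3@12, authorship 4.11....22.33
Authorship (.=original, N=cursor N): 4 . 1 1 . . . . 2 2 . 3 3
Index 3: author = 1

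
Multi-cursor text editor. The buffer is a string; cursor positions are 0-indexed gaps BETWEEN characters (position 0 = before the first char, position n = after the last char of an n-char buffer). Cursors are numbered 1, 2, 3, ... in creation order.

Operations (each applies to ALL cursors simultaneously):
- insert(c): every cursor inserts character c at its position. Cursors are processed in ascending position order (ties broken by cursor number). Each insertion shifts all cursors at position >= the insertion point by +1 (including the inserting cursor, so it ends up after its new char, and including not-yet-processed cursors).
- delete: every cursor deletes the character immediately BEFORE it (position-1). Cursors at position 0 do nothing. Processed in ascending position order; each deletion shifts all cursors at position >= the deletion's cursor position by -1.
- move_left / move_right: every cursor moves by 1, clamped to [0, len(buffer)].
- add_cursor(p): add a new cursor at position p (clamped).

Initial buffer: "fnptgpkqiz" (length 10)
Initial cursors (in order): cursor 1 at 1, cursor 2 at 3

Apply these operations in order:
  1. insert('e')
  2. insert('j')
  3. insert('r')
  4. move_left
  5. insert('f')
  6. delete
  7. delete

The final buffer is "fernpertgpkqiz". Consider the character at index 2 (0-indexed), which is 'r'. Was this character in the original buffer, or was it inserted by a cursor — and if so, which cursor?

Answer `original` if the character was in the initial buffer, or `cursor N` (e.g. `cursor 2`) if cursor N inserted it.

After op 1 (insert('e')): buffer="fenpetgpkqiz" (len 12), cursors c1@2 c2@5, authorship .1..2.......
After op 2 (insert('j')): buffer="fejnpejtgpkqiz" (len 14), cursors c1@3 c2@7, authorship .11..22.......
After op 3 (insert('r')): buffer="fejrnpejrtgpkqiz" (len 16), cursors c1@4 c2@9, authorship .111..222.......
After op 4 (move_left): buffer="fejrnpejrtgpkqiz" (len 16), cursors c1@3 c2@8, authorship .111..222.......
After op 5 (insert('f')): buffer="fejfrnpejfrtgpkqiz" (len 18), cursors c1@4 c2@10, authorship .1111..2222.......
After op 6 (delete): buffer="fejrnpejrtgpkqiz" (len 16), cursors c1@3 c2@8, authorship .111..222.......
After op 7 (delete): buffer="fernpertgpkqiz" (len 14), cursors c1@2 c2@6, authorship .11..22.......
Authorship (.=original, N=cursor N): . 1 1 . . 2 2 . . . . . . .
Index 2: author = 1

Answer: cursor 1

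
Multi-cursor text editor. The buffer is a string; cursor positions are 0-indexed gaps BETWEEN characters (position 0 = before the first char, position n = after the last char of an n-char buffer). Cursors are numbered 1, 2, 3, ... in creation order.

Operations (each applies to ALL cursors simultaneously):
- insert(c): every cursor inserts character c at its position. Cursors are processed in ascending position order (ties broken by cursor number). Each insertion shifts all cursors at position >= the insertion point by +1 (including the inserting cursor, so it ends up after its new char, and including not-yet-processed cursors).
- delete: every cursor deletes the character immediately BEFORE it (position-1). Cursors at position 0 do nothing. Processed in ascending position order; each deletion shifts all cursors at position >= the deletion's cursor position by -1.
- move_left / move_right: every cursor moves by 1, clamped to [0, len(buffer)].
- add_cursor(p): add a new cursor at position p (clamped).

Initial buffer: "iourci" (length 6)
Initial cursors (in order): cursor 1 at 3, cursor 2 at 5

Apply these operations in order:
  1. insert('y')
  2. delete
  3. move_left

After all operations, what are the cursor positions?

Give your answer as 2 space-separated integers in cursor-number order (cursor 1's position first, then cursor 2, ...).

After op 1 (insert('y')): buffer="iouyrcyi" (len 8), cursors c1@4 c2@7, authorship ...1..2.
After op 2 (delete): buffer="iourci" (len 6), cursors c1@3 c2@5, authorship ......
After op 3 (move_left): buffer="iourci" (len 6), cursors c1@2 c2@4, authorship ......

Answer: 2 4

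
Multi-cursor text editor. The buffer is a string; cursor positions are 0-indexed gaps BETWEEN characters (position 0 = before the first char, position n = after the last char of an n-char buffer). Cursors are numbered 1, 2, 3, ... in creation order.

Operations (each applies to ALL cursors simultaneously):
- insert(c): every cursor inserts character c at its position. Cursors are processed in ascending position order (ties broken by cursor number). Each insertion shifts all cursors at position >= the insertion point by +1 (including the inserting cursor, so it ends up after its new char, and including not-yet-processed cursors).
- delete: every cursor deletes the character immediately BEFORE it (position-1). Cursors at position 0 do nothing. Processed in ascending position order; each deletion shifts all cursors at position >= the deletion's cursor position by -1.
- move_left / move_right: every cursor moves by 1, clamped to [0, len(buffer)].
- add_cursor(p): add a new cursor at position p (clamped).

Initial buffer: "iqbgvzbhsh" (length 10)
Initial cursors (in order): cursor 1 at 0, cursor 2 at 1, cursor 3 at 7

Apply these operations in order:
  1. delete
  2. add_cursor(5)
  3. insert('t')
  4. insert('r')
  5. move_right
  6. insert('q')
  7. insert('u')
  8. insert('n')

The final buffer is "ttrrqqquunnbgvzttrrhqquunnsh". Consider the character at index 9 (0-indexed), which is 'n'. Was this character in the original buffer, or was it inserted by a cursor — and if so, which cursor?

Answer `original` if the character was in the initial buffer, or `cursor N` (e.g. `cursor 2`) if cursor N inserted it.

After op 1 (delete): buffer="qbgvzhsh" (len 8), cursors c1@0 c2@0 c3@5, authorship ........
After op 2 (add_cursor(5)): buffer="qbgvzhsh" (len 8), cursors c1@0 c2@0 c3@5 c4@5, authorship ........
After op 3 (insert('t')): buffer="ttqbgvztthsh" (len 12), cursors c1@2 c2@2 c3@9 c4@9, authorship 12.....34...
After op 4 (insert('r')): buffer="ttrrqbgvzttrrhsh" (len 16), cursors c1@4 c2@4 c3@13 c4@13, authorship 1212.....3434...
After op 5 (move_right): buffer="ttrrqbgvzttrrhsh" (len 16), cursors c1@5 c2@5 c3@14 c4@14, authorship 1212.....3434...
After op 6 (insert('q')): buffer="ttrrqqqbgvzttrrhqqsh" (len 20), cursors c1@7 c2@7 c3@18 c4@18, authorship 1212.12....3434.34..
After op 7 (insert('u')): buffer="ttrrqqquubgvzttrrhqquush" (len 24), cursors c1@9 c2@9 c3@22 c4@22, authorship 1212.1212....3434.3434..
After op 8 (insert('n')): buffer="ttrrqqquunnbgvzttrrhqquunnsh" (len 28), cursors c1@11 c2@11 c3@26 c4@26, authorship 1212.121212....3434.343434..
Authorship (.=original, N=cursor N): 1 2 1 2 . 1 2 1 2 1 2 . . . . 3 4 3 4 . 3 4 3 4 3 4 . .
Index 9: author = 1

Answer: cursor 1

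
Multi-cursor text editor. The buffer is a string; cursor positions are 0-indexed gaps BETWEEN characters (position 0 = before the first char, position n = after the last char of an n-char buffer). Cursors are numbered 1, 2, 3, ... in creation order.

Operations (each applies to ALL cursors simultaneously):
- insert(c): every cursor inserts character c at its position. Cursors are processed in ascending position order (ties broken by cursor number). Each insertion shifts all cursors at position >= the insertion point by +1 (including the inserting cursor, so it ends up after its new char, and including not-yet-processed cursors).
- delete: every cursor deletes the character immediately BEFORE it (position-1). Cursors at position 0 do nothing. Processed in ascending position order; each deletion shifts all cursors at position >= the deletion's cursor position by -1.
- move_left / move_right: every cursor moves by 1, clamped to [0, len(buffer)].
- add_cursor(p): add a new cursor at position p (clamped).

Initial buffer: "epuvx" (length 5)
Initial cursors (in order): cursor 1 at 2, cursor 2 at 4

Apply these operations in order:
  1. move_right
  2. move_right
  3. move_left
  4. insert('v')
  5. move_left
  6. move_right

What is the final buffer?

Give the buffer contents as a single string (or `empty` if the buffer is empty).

Answer: epuvvvx

Derivation:
After op 1 (move_right): buffer="epuvx" (len 5), cursors c1@3 c2@5, authorship .....
After op 2 (move_right): buffer="epuvx" (len 5), cursors c1@4 c2@5, authorship .....
After op 3 (move_left): buffer="epuvx" (len 5), cursors c1@3 c2@4, authorship .....
After op 4 (insert('v')): buffer="epuvvvx" (len 7), cursors c1@4 c2@6, authorship ...1.2.
After op 5 (move_left): buffer="epuvvvx" (len 7), cursors c1@3 c2@5, authorship ...1.2.
After op 6 (move_right): buffer="epuvvvx" (len 7), cursors c1@4 c2@6, authorship ...1.2.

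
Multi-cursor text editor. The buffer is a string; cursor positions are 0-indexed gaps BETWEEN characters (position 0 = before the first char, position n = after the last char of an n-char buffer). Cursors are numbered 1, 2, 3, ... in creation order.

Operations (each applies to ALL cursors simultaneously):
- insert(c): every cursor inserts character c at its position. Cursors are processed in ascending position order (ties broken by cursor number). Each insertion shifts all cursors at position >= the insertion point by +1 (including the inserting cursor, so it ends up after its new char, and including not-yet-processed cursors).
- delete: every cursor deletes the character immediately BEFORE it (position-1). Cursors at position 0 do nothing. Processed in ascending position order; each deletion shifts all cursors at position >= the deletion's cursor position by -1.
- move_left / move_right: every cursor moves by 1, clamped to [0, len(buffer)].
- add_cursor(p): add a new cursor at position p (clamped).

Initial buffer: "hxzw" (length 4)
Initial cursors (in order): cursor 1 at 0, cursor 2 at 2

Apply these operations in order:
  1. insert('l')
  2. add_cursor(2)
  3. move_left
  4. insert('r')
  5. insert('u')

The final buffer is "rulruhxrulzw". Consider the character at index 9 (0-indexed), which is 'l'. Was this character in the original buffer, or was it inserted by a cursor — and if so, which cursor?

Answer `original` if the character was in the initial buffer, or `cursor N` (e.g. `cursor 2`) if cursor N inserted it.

Answer: cursor 2

Derivation:
After op 1 (insert('l')): buffer="lhxlzw" (len 6), cursors c1@1 c2@4, authorship 1..2..
After op 2 (add_cursor(2)): buffer="lhxlzw" (len 6), cursors c1@1 c3@2 c2@4, authorship 1..2..
After op 3 (move_left): buffer="lhxlzw" (len 6), cursors c1@0 c3@1 c2@3, authorship 1..2..
After op 4 (insert('r')): buffer="rlrhxrlzw" (len 9), cursors c1@1 c3@3 c2@6, authorship 113..22..
After op 5 (insert('u')): buffer="rulruhxrulzw" (len 12), cursors c1@2 c3@5 c2@9, authorship 11133..222..
Authorship (.=original, N=cursor N): 1 1 1 3 3 . . 2 2 2 . .
Index 9: author = 2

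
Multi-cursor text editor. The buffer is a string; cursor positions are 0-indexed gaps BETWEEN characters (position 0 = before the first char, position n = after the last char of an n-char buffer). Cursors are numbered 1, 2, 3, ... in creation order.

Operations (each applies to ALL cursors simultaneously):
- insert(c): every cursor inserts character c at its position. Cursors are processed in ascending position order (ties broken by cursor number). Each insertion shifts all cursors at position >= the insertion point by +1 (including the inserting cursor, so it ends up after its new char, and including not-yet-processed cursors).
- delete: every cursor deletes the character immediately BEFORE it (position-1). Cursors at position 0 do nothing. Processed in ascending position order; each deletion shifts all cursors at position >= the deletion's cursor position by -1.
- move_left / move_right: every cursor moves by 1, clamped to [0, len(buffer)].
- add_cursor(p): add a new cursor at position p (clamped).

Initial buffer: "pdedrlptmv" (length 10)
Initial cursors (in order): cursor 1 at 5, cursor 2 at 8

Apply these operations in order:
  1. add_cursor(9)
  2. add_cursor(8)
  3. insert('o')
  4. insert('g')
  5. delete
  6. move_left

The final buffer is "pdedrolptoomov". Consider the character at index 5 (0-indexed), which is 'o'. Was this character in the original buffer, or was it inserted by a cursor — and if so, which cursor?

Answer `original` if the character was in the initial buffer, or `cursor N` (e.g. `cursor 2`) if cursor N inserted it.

After op 1 (add_cursor(9)): buffer="pdedrlptmv" (len 10), cursors c1@5 c2@8 c3@9, authorship ..........
After op 2 (add_cursor(8)): buffer="pdedrlptmv" (len 10), cursors c1@5 c2@8 c4@8 c3@9, authorship ..........
After op 3 (insert('o')): buffer="pdedrolptoomov" (len 14), cursors c1@6 c2@11 c4@11 c3@13, authorship .....1...24.3.
After op 4 (insert('g')): buffer="pdedroglptooggmogv" (len 18), cursors c1@7 c2@14 c4@14 c3@17, authorship .....11...2424.33.
After op 5 (delete): buffer="pdedrolptoomov" (len 14), cursors c1@6 c2@11 c4@11 c3@13, authorship .....1...24.3.
After op 6 (move_left): buffer="pdedrolptoomov" (len 14), cursors c1@5 c2@10 c4@10 c3@12, authorship .....1...24.3.
Authorship (.=original, N=cursor N): . . . . . 1 . . . 2 4 . 3 .
Index 5: author = 1

Answer: cursor 1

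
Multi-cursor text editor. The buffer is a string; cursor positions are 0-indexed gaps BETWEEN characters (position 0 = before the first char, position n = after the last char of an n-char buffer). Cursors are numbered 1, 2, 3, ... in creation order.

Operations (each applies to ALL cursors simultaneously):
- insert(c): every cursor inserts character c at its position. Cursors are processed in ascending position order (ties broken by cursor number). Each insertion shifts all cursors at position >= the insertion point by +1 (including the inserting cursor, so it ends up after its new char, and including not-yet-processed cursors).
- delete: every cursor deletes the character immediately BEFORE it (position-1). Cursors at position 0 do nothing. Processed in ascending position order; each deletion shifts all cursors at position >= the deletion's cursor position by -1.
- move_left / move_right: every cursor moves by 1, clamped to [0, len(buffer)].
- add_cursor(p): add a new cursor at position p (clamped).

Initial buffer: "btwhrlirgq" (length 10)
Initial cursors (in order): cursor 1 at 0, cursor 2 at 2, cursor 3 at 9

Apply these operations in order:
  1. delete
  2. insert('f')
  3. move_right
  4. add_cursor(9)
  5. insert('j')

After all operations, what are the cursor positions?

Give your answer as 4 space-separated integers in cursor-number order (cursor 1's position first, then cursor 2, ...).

After op 1 (delete): buffer="bwhrlirq" (len 8), cursors c1@0 c2@1 c3@7, authorship ........
After op 2 (insert('f')): buffer="fbfwhrlirfq" (len 11), cursors c1@1 c2@3 c3@10, authorship 1.2......3.
After op 3 (move_right): buffer="fbfwhrlirfq" (len 11), cursors c1@2 c2@4 c3@11, authorship 1.2......3.
After op 4 (add_cursor(9)): buffer="fbfwhrlirfq" (len 11), cursors c1@2 c2@4 c4@9 c3@11, authorship 1.2......3.
After op 5 (insert('j')): buffer="fbjfwjhrlirjfqj" (len 15), cursors c1@3 c2@6 c4@12 c3@15, authorship 1.12.2.....43.3

Answer: 3 6 15 12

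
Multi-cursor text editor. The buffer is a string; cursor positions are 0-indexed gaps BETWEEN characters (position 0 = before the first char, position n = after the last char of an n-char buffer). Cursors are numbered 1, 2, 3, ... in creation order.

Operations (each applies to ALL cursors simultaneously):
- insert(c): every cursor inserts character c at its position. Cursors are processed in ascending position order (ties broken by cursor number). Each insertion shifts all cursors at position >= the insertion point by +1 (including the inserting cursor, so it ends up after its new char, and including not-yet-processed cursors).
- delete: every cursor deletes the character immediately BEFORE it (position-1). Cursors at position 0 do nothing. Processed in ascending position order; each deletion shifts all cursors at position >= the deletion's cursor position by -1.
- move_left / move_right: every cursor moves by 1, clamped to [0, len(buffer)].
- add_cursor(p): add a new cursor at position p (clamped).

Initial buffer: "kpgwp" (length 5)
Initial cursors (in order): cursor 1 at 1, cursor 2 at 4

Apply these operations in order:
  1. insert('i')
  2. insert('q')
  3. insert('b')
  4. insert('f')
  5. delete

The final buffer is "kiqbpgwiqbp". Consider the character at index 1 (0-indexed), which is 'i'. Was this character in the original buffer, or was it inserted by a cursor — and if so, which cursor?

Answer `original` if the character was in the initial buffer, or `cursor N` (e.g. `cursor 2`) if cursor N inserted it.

After op 1 (insert('i')): buffer="kipgwip" (len 7), cursors c1@2 c2@6, authorship .1...2.
After op 2 (insert('q')): buffer="kiqpgwiqp" (len 9), cursors c1@3 c2@8, authorship .11...22.
After op 3 (insert('b')): buffer="kiqbpgwiqbp" (len 11), cursors c1@4 c2@10, authorship .111...222.
After op 4 (insert('f')): buffer="kiqbfpgwiqbfp" (len 13), cursors c1@5 c2@12, authorship .1111...2222.
After op 5 (delete): buffer="kiqbpgwiqbp" (len 11), cursors c1@4 c2@10, authorship .111...222.
Authorship (.=original, N=cursor N): . 1 1 1 . . . 2 2 2 .
Index 1: author = 1

Answer: cursor 1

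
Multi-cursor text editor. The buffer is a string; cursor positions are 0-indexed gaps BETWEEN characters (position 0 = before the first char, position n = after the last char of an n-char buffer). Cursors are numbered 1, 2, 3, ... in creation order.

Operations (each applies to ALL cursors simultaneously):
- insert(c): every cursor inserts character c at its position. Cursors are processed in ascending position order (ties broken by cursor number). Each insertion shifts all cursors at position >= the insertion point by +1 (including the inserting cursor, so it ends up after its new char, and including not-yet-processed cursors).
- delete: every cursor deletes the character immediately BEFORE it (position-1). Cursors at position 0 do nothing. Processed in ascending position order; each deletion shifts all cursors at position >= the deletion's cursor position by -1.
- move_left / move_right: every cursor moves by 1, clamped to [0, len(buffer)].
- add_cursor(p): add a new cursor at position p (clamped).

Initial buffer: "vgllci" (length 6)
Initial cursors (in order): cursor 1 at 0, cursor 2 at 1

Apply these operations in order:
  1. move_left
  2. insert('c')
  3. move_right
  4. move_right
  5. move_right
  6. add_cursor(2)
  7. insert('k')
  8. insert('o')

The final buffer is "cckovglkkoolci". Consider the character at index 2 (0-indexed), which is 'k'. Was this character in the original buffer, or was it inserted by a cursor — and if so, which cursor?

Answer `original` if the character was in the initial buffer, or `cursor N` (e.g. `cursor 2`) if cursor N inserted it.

Answer: cursor 3

Derivation:
After op 1 (move_left): buffer="vgllci" (len 6), cursors c1@0 c2@0, authorship ......
After op 2 (insert('c')): buffer="ccvgllci" (len 8), cursors c1@2 c2@2, authorship 12......
After op 3 (move_right): buffer="ccvgllci" (len 8), cursors c1@3 c2@3, authorship 12......
After op 4 (move_right): buffer="ccvgllci" (len 8), cursors c1@4 c2@4, authorship 12......
After op 5 (move_right): buffer="ccvgllci" (len 8), cursors c1@5 c2@5, authorship 12......
After op 6 (add_cursor(2)): buffer="ccvgllci" (len 8), cursors c3@2 c1@5 c2@5, authorship 12......
After op 7 (insert('k')): buffer="cckvglkklci" (len 11), cursors c3@3 c1@8 c2@8, authorship 123...12...
After op 8 (insert('o')): buffer="cckovglkkoolci" (len 14), cursors c3@4 c1@11 c2@11, authorship 1233...1212...
Authorship (.=original, N=cursor N): 1 2 3 3 . . . 1 2 1 2 . . .
Index 2: author = 3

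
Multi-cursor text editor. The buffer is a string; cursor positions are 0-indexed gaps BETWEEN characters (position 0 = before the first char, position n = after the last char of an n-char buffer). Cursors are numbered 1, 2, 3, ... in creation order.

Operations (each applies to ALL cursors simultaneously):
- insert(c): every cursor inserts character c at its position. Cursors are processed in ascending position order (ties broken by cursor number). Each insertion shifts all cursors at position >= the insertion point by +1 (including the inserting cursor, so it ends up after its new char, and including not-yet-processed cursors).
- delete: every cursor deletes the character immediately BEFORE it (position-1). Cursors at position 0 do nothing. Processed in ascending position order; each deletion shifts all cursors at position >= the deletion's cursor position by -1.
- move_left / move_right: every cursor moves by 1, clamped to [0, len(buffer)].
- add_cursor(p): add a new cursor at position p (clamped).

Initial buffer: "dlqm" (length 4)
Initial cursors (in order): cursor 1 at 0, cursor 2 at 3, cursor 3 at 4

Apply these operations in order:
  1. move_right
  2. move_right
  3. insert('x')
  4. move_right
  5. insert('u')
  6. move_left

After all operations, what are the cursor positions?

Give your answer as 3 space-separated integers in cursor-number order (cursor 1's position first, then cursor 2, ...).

After op 1 (move_right): buffer="dlqm" (len 4), cursors c1@1 c2@4 c3@4, authorship ....
After op 2 (move_right): buffer="dlqm" (len 4), cursors c1@2 c2@4 c3@4, authorship ....
After op 3 (insert('x')): buffer="dlxqmxx" (len 7), cursors c1@3 c2@7 c3@7, authorship ..1..23
After op 4 (move_right): buffer="dlxqmxx" (len 7), cursors c1@4 c2@7 c3@7, authorship ..1..23
After op 5 (insert('u')): buffer="dlxqumxxuu" (len 10), cursors c1@5 c2@10 c3@10, authorship ..1.1.2323
After op 6 (move_left): buffer="dlxqumxxuu" (len 10), cursors c1@4 c2@9 c3@9, authorship ..1.1.2323

Answer: 4 9 9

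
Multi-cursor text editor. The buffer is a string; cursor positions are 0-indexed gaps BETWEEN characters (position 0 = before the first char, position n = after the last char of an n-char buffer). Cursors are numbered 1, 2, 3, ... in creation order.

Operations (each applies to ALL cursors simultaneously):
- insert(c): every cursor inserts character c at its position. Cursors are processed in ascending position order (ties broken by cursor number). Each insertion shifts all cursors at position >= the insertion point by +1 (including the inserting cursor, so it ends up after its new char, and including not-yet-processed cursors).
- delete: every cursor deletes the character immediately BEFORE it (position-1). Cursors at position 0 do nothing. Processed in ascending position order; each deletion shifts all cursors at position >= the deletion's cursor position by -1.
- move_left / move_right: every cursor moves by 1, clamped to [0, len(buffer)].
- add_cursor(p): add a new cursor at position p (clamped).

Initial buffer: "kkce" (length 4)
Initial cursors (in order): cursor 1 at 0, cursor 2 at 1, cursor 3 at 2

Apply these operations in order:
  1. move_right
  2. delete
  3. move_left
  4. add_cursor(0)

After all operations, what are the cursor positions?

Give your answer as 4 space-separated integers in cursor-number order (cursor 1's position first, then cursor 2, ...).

Answer: 0 0 0 0

Derivation:
After op 1 (move_right): buffer="kkce" (len 4), cursors c1@1 c2@2 c3@3, authorship ....
After op 2 (delete): buffer="e" (len 1), cursors c1@0 c2@0 c3@0, authorship .
After op 3 (move_left): buffer="e" (len 1), cursors c1@0 c2@0 c3@0, authorship .
After op 4 (add_cursor(0)): buffer="e" (len 1), cursors c1@0 c2@0 c3@0 c4@0, authorship .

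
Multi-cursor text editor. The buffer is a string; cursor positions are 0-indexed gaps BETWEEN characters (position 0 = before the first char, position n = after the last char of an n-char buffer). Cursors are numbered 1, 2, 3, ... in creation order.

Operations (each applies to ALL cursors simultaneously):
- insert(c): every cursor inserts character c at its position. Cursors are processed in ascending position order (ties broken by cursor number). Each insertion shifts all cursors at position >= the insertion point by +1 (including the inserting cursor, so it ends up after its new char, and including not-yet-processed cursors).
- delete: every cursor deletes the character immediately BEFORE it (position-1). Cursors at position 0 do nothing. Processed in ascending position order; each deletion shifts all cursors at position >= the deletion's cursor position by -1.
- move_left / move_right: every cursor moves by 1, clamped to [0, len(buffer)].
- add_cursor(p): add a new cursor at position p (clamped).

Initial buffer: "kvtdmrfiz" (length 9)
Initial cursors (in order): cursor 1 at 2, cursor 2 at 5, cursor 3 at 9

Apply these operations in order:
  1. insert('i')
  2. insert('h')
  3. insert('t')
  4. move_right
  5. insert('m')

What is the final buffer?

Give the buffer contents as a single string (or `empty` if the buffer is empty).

After op 1 (insert('i')): buffer="kvitdmirfizi" (len 12), cursors c1@3 c2@7 c3@12, authorship ..1...2....3
After op 2 (insert('h')): buffer="kvihtdmihrfizih" (len 15), cursors c1@4 c2@9 c3@15, authorship ..11...22....33
After op 3 (insert('t')): buffer="kvihttdmihtrfiziht" (len 18), cursors c1@5 c2@11 c3@18, authorship ..111...222....333
After op 4 (move_right): buffer="kvihttdmihtrfiziht" (len 18), cursors c1@6 c2@12 c3@18, authorship ..111...222....333
After op 5 (insert('m')): buffer="kvihttmdmihtrmfizihtm" (len 21), cursors c1@7 c2@14 c3@21, authorship ..111.1..222.2...3333

Answer: kvihttmdmihtrmfizihtm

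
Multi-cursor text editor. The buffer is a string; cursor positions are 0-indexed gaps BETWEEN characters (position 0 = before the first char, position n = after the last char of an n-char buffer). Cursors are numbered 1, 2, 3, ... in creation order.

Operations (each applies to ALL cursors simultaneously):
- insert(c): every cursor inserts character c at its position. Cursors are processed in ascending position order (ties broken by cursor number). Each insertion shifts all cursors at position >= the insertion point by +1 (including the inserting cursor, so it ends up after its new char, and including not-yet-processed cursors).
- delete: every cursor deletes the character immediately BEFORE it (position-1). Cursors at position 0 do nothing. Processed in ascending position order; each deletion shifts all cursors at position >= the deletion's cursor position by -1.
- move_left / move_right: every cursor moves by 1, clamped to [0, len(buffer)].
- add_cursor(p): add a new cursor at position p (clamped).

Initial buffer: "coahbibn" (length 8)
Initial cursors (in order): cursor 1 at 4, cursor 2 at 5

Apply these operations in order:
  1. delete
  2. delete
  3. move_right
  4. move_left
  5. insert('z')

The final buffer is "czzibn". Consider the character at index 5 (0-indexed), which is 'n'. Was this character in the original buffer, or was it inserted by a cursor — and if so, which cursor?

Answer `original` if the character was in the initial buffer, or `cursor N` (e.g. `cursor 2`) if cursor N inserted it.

After op 1 (delete): buffer="coaibn" (len 6), cursors c1@3 c2@3, authorship ......
After op 2 (delete): buffer="cibn" (len 4), cursors c1@1 c2@1, authorship ....
After op 3 (move_right): buffer="cibn" (len 4), cursors c1@2 c2@2, authorship ....
After op 4 (move_left): buffer="cibn" (len 4), cursors c1@1 c2@1, authorship ....
After op 5 (insert('z')): buffer="czzibn" (len 6), cursors c1@3 c2@3, authorship .12...
Authorship (.=original, N=cursor N): . 1 2 . . .
Index 5: author = original

Answer: original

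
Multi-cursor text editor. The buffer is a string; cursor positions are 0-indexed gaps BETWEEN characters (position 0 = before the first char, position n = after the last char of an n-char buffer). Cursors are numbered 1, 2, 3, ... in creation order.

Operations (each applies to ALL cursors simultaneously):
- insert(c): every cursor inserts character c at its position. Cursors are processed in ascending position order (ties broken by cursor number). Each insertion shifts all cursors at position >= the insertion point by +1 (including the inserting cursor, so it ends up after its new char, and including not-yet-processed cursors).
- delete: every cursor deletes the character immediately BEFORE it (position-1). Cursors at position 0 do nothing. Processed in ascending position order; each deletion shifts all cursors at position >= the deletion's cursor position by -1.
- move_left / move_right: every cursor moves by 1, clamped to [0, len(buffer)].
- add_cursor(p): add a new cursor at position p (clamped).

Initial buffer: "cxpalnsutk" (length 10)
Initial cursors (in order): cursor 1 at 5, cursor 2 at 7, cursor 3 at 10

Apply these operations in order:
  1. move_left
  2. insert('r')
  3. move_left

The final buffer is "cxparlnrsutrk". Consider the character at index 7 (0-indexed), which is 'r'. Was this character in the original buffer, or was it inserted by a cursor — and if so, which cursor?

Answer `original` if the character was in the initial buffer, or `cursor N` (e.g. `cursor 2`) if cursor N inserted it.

After op 1 (move_left): buffer="cxpalnsutk" (len 10), cursors c1@4 c2@6 c3@9, authorship ..........
After op 2 (insert('r')): buffer="cxparlnrsutrk" (len 13), cursors c1@5 c2@8 c3@12, authorship ....1..2...3.
After op 3 (move_left): buffer="cxparlnrsutrk" (len 13), cursors c1@4 c2@7 c3@11, authorship ....1..2...3.
Authorship (.=original, N=cursor N): . . . . 1 . . 2 . . . 3 .
Index 7: author = 2

Answer: cursor 2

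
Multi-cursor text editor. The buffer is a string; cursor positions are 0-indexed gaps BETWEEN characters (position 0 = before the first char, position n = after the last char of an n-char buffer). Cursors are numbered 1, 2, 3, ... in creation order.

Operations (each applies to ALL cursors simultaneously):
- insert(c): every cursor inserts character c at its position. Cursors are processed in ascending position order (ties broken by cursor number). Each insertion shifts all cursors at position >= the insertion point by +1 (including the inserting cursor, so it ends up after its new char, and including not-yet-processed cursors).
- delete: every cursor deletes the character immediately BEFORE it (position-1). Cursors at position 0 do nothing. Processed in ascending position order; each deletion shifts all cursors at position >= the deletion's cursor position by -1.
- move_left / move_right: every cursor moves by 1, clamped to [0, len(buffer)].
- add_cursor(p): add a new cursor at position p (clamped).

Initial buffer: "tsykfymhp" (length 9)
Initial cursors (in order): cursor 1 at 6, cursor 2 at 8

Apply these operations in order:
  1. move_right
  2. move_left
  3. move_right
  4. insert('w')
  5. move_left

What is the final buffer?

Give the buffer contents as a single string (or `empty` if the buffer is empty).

After op 1 (move_right): buffer="tsykfymhp" (len 9), cursors c1@7 c2@9, authorship .........
After op 2 (move_left): buffer="tsykfymhp" (len 9), cursors c1@6 c2@8, authorship .........
After op 3 (move_right): buffer="tsykfymhp" (len 9), cursors c1@7 c2@9, authorship .........
After op 4 (insert('w')): buffer="tsykfymwhpw" (len 11), cursors c1@8 c2@11, authorship .......1..2
After op 5 (move_left): buffer="tsykfymwhpw" (len 11), cursors c1@7 c2@10, authorship .......1..2

Answer: tsykfymwhpw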